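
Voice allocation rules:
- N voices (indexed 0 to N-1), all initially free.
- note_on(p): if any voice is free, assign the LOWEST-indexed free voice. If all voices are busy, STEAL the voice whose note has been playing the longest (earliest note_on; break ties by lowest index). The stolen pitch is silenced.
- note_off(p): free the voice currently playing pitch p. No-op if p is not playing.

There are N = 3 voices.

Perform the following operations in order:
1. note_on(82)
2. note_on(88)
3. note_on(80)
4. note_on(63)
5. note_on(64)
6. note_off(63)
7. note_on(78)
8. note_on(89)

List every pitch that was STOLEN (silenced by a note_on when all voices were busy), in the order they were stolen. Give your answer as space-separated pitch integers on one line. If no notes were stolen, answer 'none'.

Op 1: note_on(82): voice 0 is free -> assigned | voices=[82 - -]
Op 2: note_on(88): voice 1 is free -> assigned | voices=[82 88 -]
Op 3: note_on(80): voice 2 is free -> assigned | voices=[82 88 80]
Op 4: note_on(63): all voices busy, STEAL voice 0 (pitch 82, oldest) -> assign | voices=[63 88 80]
Op 5: note_on(64): all voices busy, STEAL voice 1 (pitch 88, oldest) -> assign | voices=[63 64 80]
Op 6: note_off(63): free voice 0 | voices=[- 64 80]
Op 7: note_on(78): voice 0 is free -> assigned | voices=[78 64 80]
Op 8: note_on(89): all voices busy, STEAL voice 2 (pitch 80, oldest) -> assign | voices=[78 64 89]

Answer: 82 88 80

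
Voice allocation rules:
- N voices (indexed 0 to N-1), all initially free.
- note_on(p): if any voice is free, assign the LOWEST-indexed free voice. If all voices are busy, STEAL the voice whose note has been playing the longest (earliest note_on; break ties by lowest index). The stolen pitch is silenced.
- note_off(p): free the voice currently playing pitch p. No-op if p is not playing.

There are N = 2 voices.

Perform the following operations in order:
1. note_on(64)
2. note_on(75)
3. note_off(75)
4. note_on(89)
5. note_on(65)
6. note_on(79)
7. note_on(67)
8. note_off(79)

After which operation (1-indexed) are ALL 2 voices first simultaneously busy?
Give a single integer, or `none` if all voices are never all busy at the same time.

Op 1: note_on(64): voice 0 is free -> assigned | voices=[64 -]
Op 2: note_on(75): voice 1 is free -> assigned | voices=[64 75]
Op 3: note_off(75): free voice 1 | voices=[64 -]
Op 4: note_on(89): voice 1 is free -> assigned | voices=[64 89]
Op 5: note_on(65): all voices busy, STEAL voice 0 (pitch 64, oldest) -> assign | voices=[65 89]
Op 6: note_on(79): all voices busy, STEAL voice 1 (pitch 89, oldest) -> assign | voices=[65 79]
Op 7: note_on(67): all voices busy, STEAL voice 0 (pitch 65, oldest) -> assign | voices=[67 79]
Op 8: note_off(79): free voice 1 | voices=[67 -]

Answer: 2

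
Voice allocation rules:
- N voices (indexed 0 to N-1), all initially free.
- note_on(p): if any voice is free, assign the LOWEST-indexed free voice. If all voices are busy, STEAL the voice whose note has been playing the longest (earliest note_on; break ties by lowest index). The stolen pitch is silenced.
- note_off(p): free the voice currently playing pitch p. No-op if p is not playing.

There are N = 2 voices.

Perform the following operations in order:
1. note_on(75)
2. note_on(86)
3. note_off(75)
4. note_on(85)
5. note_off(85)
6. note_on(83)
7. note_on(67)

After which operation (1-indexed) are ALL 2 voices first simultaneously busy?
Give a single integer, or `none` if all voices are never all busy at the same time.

Answer: 2

Derivation:
Op 1: note_on(75): voice 0 is free -> assigned | voices=[75 -]
Op 2: note_on(86): voice 1 is free -> assigned | voices=[75 86]
Op 3: note_off(75): free voice 0 | voices=[- 86]
Op 4: note_on(85): voice 0 is free -> assigned | voices=[85 86]
Op 5: note_off(85): free voice 0 | voices=[- 86]
Op 6: note_on(83): voice 0 is free -> assigned | voices=[83 86]
Op 7: note_on(67): all voices busy, STEAL voice 1 (pitch 86, oldest) -> assign | voices=[83 67]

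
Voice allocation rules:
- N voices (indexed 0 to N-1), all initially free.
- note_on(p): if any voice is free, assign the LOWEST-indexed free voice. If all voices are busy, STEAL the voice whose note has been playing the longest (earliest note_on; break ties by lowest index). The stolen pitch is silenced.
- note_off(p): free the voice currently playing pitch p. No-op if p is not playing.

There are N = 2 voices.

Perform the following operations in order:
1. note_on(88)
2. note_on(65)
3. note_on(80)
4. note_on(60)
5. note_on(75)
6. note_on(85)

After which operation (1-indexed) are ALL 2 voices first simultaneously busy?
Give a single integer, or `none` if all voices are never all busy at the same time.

Answer: 2

Derivation:
Op 1: note_on(88): voice 0 is free -> assigned | voices=[88 -]
Op 2: note_on(65): voice 1 is free -> assigned | voices=[88 65]
Op 3: note_on(80): all voices busy, STEAL voice 0 (pitch 88, oldest) -> assign | voices=[80 65]
Op 4: note_on(60): all voices busy, STEAL voice 1 (pitch 65, oldest) -> assign | voices=[80 60]
Op 5: note_on(75): all voices busy, STEAL voice 0 (pitch 80, oldest) -> assign | voices=[75 60]
Op 6: note_on(85): all voices busy, STEAL voice 1 (pitch 60, oldest) -> assign | voices=[75 85]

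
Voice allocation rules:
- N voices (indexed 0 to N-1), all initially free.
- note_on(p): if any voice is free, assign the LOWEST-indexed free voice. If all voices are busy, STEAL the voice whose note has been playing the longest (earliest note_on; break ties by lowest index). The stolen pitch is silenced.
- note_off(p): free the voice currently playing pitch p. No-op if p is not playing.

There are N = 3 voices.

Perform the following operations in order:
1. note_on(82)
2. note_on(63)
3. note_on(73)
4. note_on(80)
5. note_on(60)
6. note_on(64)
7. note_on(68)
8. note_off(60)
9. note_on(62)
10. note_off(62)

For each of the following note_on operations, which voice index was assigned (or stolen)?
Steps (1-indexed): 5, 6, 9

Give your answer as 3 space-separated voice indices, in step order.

Answer: 1 2 1

Derivation:
Op 1: note_on(82): voice 0 is free -> assigned | voices=[82 - -]
Op 2: note_on(63): voice 1 is free -> assigned | voices=[82 63 -]
Op 3: note_on(73): voice 2 is free -> assigned | voices=[82 63 73]
Op 4: note_on(80): all voices busy, STEAL voice 0 (pitch 82, oldest) -> assign | voices=[80 63 73]
Op 5: note_on(60): all voices busy, STEAL voice 1 (pitch 63, oldest) -> assign | voices=[80 60 73]
Op 6: note_on(64): all voices busy, STEAL voice 2 (pitch 73, oldest) -> assign | voices=[80 60 64]
Op 7: note_on(68): all voices busy, STEAL voice 0 (pitch 80, oldest) -> assign | voices=[68 60 64]
Op 8: note_off(60): free voice 1 | voices=[68 - 64]
Op 9: note_on(62): voice 1 is free -> assigned | voices=[68 62 64]
Op 10: note_off(62): free voice 1 | voices=[68 - 64]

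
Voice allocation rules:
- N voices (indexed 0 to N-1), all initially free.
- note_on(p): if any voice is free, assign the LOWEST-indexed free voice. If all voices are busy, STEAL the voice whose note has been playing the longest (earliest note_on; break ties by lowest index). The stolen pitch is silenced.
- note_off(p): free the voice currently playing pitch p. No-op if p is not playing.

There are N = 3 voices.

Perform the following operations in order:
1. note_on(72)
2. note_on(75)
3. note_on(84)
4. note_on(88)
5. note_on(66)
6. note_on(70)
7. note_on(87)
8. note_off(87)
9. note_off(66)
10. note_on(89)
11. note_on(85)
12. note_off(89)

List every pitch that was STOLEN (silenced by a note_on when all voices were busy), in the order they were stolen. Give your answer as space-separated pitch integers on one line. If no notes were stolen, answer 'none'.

Op 1: note_on(72): voice 0 is free -> assigned | voices=[72 - -]
Op 2: note_on(75): voice 1 is free -> assigned | voices=[72 75 -]
Op 3: note_on(84): voice 2 is free -> assigned | voices=[72 75 84]
Op 4: note_on(88): all voices busy, STEAL voice 0 (pitch 72, oldest) -> assign | voices=[88 75 84]
Op 5: note_on(66): all voices busy, STEAL voice 1 (pitch 75, oldest) -> assign | voices=[88 66 84]
Op 6: note_on(70): all voices busy, STEAL voice 2 (pitch 84, oldest) -> assign | voices=[88 66 70]
Op 7: note_on(87): all voices busy, STEAL voice 0 (pitch 88, oldest) -> assign | voices=[87 66 70]
Op 8: note_off(87): free voice 0 | voices=[- 66 70]
Op 9: note_off(66): free voice 1 | voices=[- - 70]
Op 10: note_on(89): voice 0 is free -> assigned | voices=[89 - 70]
Op 11: note_on(85): voice 1 is free -> assigned | voices=[89 85 70]
Op 12: note_off(89): free voice 0 | voices=[- 85 70]

Answer: 72 75 84 88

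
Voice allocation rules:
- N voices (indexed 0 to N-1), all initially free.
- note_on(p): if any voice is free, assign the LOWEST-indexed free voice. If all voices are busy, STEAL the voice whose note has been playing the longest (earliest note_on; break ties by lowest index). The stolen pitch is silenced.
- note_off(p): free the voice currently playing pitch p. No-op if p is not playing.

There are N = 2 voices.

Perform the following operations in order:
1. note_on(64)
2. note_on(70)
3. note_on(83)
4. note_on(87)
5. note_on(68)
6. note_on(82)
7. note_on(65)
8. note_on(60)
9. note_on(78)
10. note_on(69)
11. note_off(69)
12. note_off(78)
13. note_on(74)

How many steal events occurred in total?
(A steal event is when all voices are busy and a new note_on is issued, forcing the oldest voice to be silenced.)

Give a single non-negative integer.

Answer: 8

Derivation:
Op 1: note_on(64): voice 0 is free -> assigned | voices=[64 -]
Op 2: note_on(70): voice 1 is free -> assigned | voices=[64 70]
Op 3: note_on(83): all voices busy, STEAL voice 0 (pitch 64, oldest) -> assign | voices=[83 70]
Op 4: note_on(87): all voices busy, STEAL voice 1 (pitch 70, oldest) -> assign | voices=[83 87]
Op 5: note_on(68): all voices busy, STEAL voice 0 (pitch 83, oldest) -> assign | voices=[68 87]
Op 6: note_on(82): all voices busy, STEAL voice 1 (pitch 87, oldest) -> assign | voices=[68 82]
Op 7: note_on(65): all voices busy, STEAL voice 0 (pitch 68, oldest) -> assign | voices=[65 82]
Op 8: note_on(60): all voices busy, STEAL voice 1 (pitch 82, oldest) -> assign | voices=[65 60]
Op 9: note_on(78): all voices busy, STEAL voice 0 (pitch 65, oldest) -> assign | voices=[78 60]
Op 10: note_on(69): all voices busy, STEAL voice 1 (pitch 60, oldest) -> assign | voices=[78 69]
Op 11: note_off(69): free voice 1 | voices=[78 -]
Op 12: note_off(78): free voice 0 | voices=[- -]
Op 13: note_on(74): voice 0 is free -> assigned | voices=[74 -]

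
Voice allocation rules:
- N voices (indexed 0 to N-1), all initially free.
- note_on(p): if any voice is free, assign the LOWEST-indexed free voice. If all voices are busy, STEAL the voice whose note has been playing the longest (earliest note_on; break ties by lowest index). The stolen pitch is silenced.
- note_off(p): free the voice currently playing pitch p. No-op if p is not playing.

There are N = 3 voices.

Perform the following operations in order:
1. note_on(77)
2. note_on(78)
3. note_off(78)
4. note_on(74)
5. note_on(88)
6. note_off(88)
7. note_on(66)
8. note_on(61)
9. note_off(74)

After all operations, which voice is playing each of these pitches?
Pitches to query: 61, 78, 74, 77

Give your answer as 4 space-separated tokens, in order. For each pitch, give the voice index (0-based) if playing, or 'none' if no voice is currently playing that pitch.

Answer: 0 none none none

Derivation:
Op 1: note_on(77): voice 0 is free -> assigned | voices=[77 - -]
Op 2: note_on(78): voice 1 is free -> assigned | voices=[77 78 -]
Op 3: note_off(78): free voice 1 | voices=[77 - -]
Op 4: note_on(74): voice 1 is free -> assigned | voices=[77 74 -]
Op 5: note_on(88): voice 2 is free -> assigned | voices=[77 74 88]
Op 6: note_off(88): free voice 2 | voices=[77 74 -]
Op 7: note_on(66): voice 2 is free -> assigned | voices=[77 74 66]
Op 8: note_on(61): all voices busy, STEAL voice 0 (pitch 77, oldest) -> assign | voices=[61 74 66]
Op 9: note_off(74): free voice 1 | voices=[61 - 66]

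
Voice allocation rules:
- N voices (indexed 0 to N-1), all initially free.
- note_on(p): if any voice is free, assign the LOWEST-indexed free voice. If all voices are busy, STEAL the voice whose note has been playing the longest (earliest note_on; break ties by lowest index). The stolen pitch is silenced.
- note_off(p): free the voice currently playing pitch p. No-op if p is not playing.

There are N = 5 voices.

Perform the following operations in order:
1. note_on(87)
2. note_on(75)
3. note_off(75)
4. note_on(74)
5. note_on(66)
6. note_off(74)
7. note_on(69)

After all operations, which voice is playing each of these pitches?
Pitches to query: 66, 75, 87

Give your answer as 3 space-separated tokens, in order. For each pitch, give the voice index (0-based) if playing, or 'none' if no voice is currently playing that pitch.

Op 1: note_on(87): voice 0 is free -> assigned | voices=[87 - - - -]
Op 2: note_on(75): voice 1 is free -> assigned | voices=[87 75 - - -]
Op 3: note_off(75): free voice 1 | voices=[87 - - - -]
Op 4: note_on(74): voice 1 is free -> assigned | voices=[87 74 - - -]
Op 5: note_on(66): voice 2 is free -> assigned | voices=[87 74 66 - -]
Op 6: note_off(74): free voice 1 | voices=[87 - 66 - -]
Op 7: note_on(69): voice 1 is free -> assigned | voices=[87 69 66 - -]

Answer: 2 none 0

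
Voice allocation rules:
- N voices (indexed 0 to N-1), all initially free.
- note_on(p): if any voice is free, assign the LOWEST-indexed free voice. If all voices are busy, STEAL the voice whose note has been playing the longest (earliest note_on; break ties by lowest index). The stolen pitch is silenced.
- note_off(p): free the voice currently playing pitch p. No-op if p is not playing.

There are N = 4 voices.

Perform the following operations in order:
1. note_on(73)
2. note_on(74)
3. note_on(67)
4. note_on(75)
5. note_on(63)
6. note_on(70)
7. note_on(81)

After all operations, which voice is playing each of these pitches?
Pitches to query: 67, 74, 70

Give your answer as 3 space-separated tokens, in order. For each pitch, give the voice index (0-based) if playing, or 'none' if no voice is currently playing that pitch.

Op 1: note_on(73): voice 0 is free -> assigned | voices=[73 - - -]
Op 2: note_on(74): voice 1 is free -> assigned | voices=[73 74 - -]
Op 3: note_on(67): voice 2 is free -> assigned | voices=[73 74 67 -]
Op 4: note_on(75): voice 3 is free -> assigned | voices=[73 74 67 75]
Op 5: note_on(63): all voices busy, STEAL voice 0 (pitch 73, oldest) -> assign | voices=[63 74 67 75]
Op 6: note_on(70): all voices busy, STEAL voice 1 (pitch 74, oldest) -> assign | voices=[63 70 67 75]
Op 7: note_on(81): all voices busy, STEAL voice 2 (pitch 67, oldest) -> assign | voices=[63 70 81 75]

Answer: none none 1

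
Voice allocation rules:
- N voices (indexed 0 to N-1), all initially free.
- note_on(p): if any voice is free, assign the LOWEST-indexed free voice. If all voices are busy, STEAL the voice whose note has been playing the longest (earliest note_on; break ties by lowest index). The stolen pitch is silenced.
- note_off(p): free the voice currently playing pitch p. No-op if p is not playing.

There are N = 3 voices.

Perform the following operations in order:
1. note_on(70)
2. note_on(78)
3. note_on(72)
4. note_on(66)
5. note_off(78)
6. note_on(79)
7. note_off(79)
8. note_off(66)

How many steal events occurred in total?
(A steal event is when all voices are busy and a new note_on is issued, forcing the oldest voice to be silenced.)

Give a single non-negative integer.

Answer: 1

Derivation:
Op 1: note_on(70): voice 0 is free -> assigned | voices=[70 - -]
Op 2: note_on(78): voice 1 is free -> assigned | voices=[70 78 -]
Op 3: note_on(72): voice 2 is free -> assigned | voices=[70 78 72]
Op 4: note_on(66): all voices busy, STEAL voice 0 (pitch 70, oldest) -> assign | voices=[66 78 72]
Op 5: note_off(78): free voice 1 | voices=[66 - 72]
Op 6: note_on(79): voice 1 is free -> assigned | voices=[66 79 72]
Op 7: note_off(79): free voice 1 | voices=[66 - 72]
Op 8: note_off(66): free voice 0 | voices=[- - 72]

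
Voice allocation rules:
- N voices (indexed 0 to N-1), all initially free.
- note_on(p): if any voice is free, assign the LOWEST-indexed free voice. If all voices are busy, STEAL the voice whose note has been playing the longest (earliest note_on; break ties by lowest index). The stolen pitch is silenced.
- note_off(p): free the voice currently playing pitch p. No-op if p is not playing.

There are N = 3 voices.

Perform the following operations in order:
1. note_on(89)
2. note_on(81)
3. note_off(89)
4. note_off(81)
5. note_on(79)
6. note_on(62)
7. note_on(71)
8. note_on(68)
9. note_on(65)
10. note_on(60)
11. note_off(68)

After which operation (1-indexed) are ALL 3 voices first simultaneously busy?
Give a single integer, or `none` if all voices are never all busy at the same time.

Op 1: note_on(89): voice 0 is free -> assigned | voices=[89 - -]
Op 2: note_on(81): voice 1 is free -> assigned | voices=[89 81 -]
Op 3: note_off(89): free voice 0 | voices=[- 81 -]
Op 4: note_off(81): free voice 1 | voices=[- - -]
Op 5: note_on(79): voice 0 is free -> assigned | voices=[79 - -]
Op 6: note_on(62): voice 1 is free -> assigned | voices=[79 62 -]
Op 7: note_on(71): voice 2 is free -> assigned | voices=[79 62 71]
Op 8: note_on(68): all voices busy, STEAL voice 0 (pitch 79, oldest) -> assign | voices=[68 62 71]
Op 9: note_on(65): all voices busy, STEAL voice 1 (pitch 62, oldest) -> assign | voices=[68 65 71]
Op 10: note_on(60): all voices busy, STEAL voice 2 (pitch 71, oldest) -> assign | voices=[68 65 60]
Op 11: note_off(68): free voice 0 | voices=[- 65 60]

Answer: 7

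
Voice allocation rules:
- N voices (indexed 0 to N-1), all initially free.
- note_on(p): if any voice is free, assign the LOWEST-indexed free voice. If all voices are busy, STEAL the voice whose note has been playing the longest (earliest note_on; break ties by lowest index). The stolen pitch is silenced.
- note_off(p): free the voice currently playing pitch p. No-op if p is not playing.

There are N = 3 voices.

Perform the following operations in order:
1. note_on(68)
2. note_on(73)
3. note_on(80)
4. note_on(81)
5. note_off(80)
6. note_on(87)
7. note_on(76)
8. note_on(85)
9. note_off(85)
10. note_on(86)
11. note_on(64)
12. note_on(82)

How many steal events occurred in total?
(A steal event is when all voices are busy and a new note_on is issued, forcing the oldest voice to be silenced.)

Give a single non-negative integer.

Answer: 5

Derivation:
Op 1: note_on(68): voice 0 is free -> assigned | voices=[68 - -]
Op 2: note_on(73): voice 1 is free -> assigned | voices=[68 73 -]
Op 3: note_on(80): voice 2 is free -> assigned | voices=[68 73 80]
Op 4: note_on(81): all voices busy, STEAL voice 0 (pitch 68, oldest) -> assign | voices=[81 73 80]
Op 5: note_off(80): free voice 2 | voices=[81 73 -]
Op 6: note_on(87): voice 2 is free -> assigned | voices=[81 73 87]
Op 7: note_on(76): all voices busy, STEAL voice 1 (pitch 73, oldest) -> assign | voices=[81 76 87]
Op 8: note_on(85): all voices busy, STEAL voice 0 (pitch 81, oldest) -> assign | voices=[85 76 87]
Op 9: note_off(85): free voice 0 | voices=[- 76 87]
Op 10: note_on(86): voice 0 is free -> assigned | voices=[86 76 87]
Op 11: note_on(64): all voices busy, STEAL voice 2 (pitch 87, oldest) -> assign | voices=[86 76 64]
Op 12: note_on(82): all voices busy, STEAL voice 1 (pitch 76, oldest) -> assign | voices=[86 82 64]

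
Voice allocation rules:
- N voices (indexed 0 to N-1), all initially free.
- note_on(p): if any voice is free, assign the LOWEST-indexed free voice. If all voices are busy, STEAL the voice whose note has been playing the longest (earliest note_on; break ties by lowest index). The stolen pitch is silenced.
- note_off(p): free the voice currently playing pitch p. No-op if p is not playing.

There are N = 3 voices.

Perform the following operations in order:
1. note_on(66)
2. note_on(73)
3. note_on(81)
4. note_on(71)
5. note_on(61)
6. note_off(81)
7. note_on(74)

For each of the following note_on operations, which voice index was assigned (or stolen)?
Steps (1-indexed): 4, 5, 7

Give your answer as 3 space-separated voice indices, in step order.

Answer: 0 1 2

Derivation:
Op 1: note_on(66): voice 0 is free -> assigned | voices=[66 - -]
Op 2: note_on(73): voice 1 is free -> assigned | voices=[66 73 -]
Op 3: note_on(81): voice 2 is free -> assigned | voices=[66 73 81]
Op 4: note_on(71): all voices busy, STEAL voice 0 (pitch 66, oldest) -> assign | voices=[71 73 81]
Op 5: note_on(61): all voices busy, STEAL voice 1 (pitch 73, oldest) -> assign | voices=[71 61 81]
Op 6: note_off(81): free voice 2 | voices=[71 61 -]
Op 7: note_on(74): voice 2 is free -> assigned | voices=[71 61 74]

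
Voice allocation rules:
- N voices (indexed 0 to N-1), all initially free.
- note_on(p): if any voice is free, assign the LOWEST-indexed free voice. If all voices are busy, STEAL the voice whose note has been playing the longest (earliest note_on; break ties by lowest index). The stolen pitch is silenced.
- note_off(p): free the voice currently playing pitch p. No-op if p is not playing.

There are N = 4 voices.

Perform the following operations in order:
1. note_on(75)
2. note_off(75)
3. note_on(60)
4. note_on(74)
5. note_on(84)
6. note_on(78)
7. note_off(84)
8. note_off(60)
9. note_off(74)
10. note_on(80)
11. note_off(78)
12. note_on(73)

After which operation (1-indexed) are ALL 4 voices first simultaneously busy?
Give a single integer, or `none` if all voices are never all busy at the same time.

Answer: 6

Derivation:
Op 1: note_on(75): voice 0 is free -> assigned | voices=[75 - - -]
Op 2: note_off(75): free voice 0 | voices=[- - - -]
Op 3: note_on(60): voice 0 is free -> assigned | voices=[60 - - -]
Op 4: note_on(74): voice 1 is free -> assigned | voices=[60 74 - -]
Op 5: note_on(84): voice 2 is free -> assigned | voices=[60 74 84 -]
Op 6: note_on(78): voice 3 is free -> assigned | voices=[60 74 84 78]
Op 7: note_off(84): free voice 2 | voices=[60 74 - 78]
Op 8: note_off(60): free voice 0 | voices=[- 74 - 78]
Op 9: note_off(74): free voice 1 | voices=[- - - 78]
Op 10: note_on(80): voice 0 is free -> assigned | voices=[80 - - 78]
Op 11: note_off(78): free voice 3 | voices=[80 - - -]
Op 12: note_on(73): voice 1 is free -> assigned | voices=[80 73 - -]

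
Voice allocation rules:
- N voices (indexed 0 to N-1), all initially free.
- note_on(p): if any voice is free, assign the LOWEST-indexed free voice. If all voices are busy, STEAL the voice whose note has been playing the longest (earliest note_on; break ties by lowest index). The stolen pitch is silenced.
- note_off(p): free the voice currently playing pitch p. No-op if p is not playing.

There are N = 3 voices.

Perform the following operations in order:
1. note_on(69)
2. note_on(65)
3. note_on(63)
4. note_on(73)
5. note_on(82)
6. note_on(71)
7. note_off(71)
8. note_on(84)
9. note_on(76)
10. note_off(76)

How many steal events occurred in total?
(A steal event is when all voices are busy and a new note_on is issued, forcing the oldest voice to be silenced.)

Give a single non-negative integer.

Answer: 4

Derivation:
Op 1: note_on(69): voice 0 is free -> assigned | voices=[69 - -]
Op 2: note_on(65): voice 1 is free -> assigned | voices=[69 65 -]
Op 3: note_on(63): voice 2 is free -> assigned | voices=[69 65 63]
Op 4: note_on(73): all voices busy, STEAL voice 0 (pitch 69, oldest) -> assign | voices=[73 65 63]
Op 5: note_on(82): all voices busy, STEAL voice 1 (pitch 65, oldest) -> assign | voices=[73 82 63]
Op 6: note_on(71): all voices busy, STEAL voice 2 (pitch 63, oldest) -> assign | voices=[73 82 71]
Op 7: note_off(71): free voice 2 | voices=[73 82 -]
Op 8: note_on(84): voice 2 is free -> assigned | voices=[73 82 84]
Op 9: note_on(76): all voices busy, STEAL voice 0 (pitch 73, oldest) -> assign | voices=[76 82 84]
Op 10: note_off(76): free voice 0 | voices=[- 82 84]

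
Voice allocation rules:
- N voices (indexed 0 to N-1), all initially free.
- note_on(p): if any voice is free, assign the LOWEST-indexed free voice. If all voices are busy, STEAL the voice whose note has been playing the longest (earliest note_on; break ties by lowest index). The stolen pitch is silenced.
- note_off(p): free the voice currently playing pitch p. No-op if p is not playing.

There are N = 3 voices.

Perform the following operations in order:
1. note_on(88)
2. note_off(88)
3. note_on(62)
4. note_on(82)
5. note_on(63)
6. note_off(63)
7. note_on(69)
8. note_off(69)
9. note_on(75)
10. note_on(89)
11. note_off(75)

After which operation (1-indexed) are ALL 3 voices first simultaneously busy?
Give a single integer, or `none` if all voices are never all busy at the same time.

Op 1: note_on(88): voice 0 is free -> assigned | voices=[88 - -]
Op 2: note_off(88): free voice 0 | voices=[- - -]
Op 3: note_on(62): voice 0 is free -> assigned | voices=[62 - -]
Op 4: note_on(82): voice 1 is free -> assigned | voices=[62 82 -]
Op 5: note_on(63): voice 2 is free -> assigned | voices=[62 82 63]
Op 6: note_off(63): free voice 2 | voices=[62 82 -]
Op 7: note_on(69): voice 2 is free -> assigned | voices=[62 82 69]
Op 8: note_off(69): free voice 2 | voices=[62 82 -]
Op 9: note_on(75): voice 2 is free -> assigned | voices=[62 82 75]
Op 10: note_on(89): all voices busy, STEAL voice 0 (pitch 62, oldest) -> assign | voices=[89 82 75]
Op 11: note_off(75): free voice 2 | voices=[89 82 -]

Answer: 5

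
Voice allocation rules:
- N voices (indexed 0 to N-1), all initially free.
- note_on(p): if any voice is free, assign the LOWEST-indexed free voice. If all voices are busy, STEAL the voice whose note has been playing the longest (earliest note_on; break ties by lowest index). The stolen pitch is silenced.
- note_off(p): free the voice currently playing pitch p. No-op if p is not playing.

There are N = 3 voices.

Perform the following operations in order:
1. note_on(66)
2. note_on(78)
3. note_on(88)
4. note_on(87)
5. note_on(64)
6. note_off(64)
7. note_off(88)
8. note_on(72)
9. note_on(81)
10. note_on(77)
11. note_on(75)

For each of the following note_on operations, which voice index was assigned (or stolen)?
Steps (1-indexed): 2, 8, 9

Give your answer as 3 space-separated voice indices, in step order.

Answer: 1 1 2

Derivation:
Op 1: note_on(66): voice 0 is free -> assigned | voices=[66 - -]
Op 2: note_on(78): voice 1 is free -> assigned | voices=[66 78 -]
Op 3: note_on(88): voice 2 is free -> assigned | voices=[66 78 88]
Op 4: note_on(87): all voices busy, STEAL voice 0 (pitch 66, oldest) -> assign | voices=[87 78 88]
Op 5: note_on(64): all voices busy, STEAL voice 1 (pitch 78, oldest) -> assign | voices=[87 64 88]
Op 6: note_off(64): free voice 1 | voices=[87 - 88]
Op 7: note_off(88): free voice 2 | voices=[87 - -]
Op 8: note_on(72): voice 1 is free -> assigned | voices=[87 72 -]
Op 9: note_on(81): voice 2 is free -> assigned | voices=[87 72 81]
Op 10: note_on(77): all voices busy, STEAL voice 0 (pitch 87, oldest) -> assign | voices=[77 72 81]
Op 11: note_on(75): all voices busy, STEAL voice 1 (pitch 72, oldest) -> assign | voices=[77 75 81]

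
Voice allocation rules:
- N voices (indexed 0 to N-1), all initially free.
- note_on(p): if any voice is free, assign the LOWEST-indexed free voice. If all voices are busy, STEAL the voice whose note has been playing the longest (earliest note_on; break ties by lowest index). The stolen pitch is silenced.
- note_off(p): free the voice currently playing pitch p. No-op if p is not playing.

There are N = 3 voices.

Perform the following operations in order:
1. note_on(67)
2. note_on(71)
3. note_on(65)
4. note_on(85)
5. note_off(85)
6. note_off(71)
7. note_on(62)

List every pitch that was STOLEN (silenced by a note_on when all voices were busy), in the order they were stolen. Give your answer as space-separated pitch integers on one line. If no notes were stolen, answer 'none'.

Op 1: note_on(67): voice 0 is free -> assigned | voices=[67 - -]
Op 2: note_on(71): voice 1 is free -> assigned | voices=[67 71 -]
Op 3: note_on(65): voice 2 is free -> assigned | voices=[67 71 65]
Op 4: note_on(85): all voices busy, STEAL voice 0 (pitch 67, oldest) -> assign | voices=[85 71 65]
Op 5: note_off(85): free voice 0 | voices=[- 71 65]
Op 6: note_off(71): free voice 1 | voices=[- - 65]
Op 7: note_on(62): voice 0 is free -> assigned | voices=[62 - 65]

Answer: 67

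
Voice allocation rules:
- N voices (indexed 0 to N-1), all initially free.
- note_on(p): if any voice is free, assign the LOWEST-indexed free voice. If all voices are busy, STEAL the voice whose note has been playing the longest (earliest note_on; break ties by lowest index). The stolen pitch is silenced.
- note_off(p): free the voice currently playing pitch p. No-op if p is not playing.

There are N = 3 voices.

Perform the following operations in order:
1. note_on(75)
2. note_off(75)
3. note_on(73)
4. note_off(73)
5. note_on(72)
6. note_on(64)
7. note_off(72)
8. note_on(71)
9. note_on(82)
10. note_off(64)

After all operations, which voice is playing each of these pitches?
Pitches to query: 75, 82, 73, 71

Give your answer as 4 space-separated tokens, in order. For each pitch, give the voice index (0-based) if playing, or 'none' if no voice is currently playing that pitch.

Answer: none 2 none 0

Derivation:
Op 1: note_on(75): voice 0 is free -> assigned | voices=[75 - -]
Op 2: note_off(75): free voice 0 | voices=[- - -]
Op 3: note_on(73): voice 0 is free -> assigned | voices=[73 - -]
Op 4: note_off(73): free voice 0 | voices=[- - -]
Op 5: note_on(72): voice 0 is free -> assigned | voices=[72 - -]
Op 6: note_on(64): voice 1 is free -> assigned | voices=[72 64 -]
Op 7: note_off(72): free voice 0 | voices=[- 64 -]
Op 8: note_on(71): voice 0 is free -> assigned | voices=[71 64 -]
Op 9: note_on(82): voice 2 is free -> assigned | voices=[71 64 82]
Op 10: note_off(64): free voice 1 | voices=[71 - 82]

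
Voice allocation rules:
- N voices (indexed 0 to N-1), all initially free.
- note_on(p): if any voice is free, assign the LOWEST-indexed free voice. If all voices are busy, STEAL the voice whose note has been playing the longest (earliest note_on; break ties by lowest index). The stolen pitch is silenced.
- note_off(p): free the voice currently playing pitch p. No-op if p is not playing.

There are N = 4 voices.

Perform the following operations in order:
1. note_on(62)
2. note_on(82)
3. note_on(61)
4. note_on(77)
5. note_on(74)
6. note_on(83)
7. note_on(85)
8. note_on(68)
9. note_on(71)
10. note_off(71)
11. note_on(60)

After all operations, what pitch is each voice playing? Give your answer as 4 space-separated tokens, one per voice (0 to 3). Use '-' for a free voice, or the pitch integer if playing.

Answer: 60 83 85 68

Derivation:
Op 1: note_on(62): voice 0 is free -> assigned | voices=[62 - - -]
Op 2: note_on(82): voice 1 is free -> assigned | voices=[62 82 - -]
Op 3: note_on(61): voice 2 is free -> assigned | voices=[62 82 61 -]
Op 4: note_on(77): voice 3 is free -> assigned | voices=[62 82 61 77]
Op 5: note_on(74): all voices busy, STEAL voice 0 (pitch 62, oldest) -> assign | voices=[74 82 61 77]
Op 6: note_on(83): all voices busy, STEAL voice 1 (pitch 82, oldest) -> assign | voices=[74 83 61 77]
Op 7: note_on(85): all voices busy, STEAL voice 2 (pitch 61, oldest) -> assign | voices=[74 83 85 77]
Op 8: note_on(68): all voices busy, STEAL voice 3 (pitch 77, oldest) -> assign | voices=[74 83 85 68]
Op 9: note_on(71): all voices busy, STEAL voice 0 (pitch 74, oldest) -> assign | voices=[71 83 85 68]
Op 10: note_off(71): free voice 0 | voices=[- 83 85 68]
Op 11: note_on(60): voice 0 is free -> assigned | voices=[60 83 85 68]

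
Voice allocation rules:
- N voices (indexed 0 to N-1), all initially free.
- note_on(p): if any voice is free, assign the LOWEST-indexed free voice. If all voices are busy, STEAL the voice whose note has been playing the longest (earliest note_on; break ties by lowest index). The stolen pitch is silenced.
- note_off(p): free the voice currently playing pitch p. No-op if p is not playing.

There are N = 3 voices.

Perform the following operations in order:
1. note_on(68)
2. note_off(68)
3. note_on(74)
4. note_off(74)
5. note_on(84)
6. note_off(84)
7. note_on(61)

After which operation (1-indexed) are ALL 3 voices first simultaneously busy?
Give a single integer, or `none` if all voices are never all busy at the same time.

Answer: none

Derivation:
Op 1: note_on(68): voice 0 is free -> assigned | voices=[68 - -]
Op 2: note_off(68): free voice 0 | voices=[- - -]
Op 3: note_on(74): voice 0 is free -> assigned | voices=[74 - -]
Op 4: note_off(74): free voice 0 | voices=[- - -]
Op 5: note_on(84): voice 0 is free -> assigned | voices=[84 - -]
Op 6: note_off(84): free voice 0 | voices=[- - -]
Op 7: note_on(61): voice 0 is free -> assigned | voices=[61 - -]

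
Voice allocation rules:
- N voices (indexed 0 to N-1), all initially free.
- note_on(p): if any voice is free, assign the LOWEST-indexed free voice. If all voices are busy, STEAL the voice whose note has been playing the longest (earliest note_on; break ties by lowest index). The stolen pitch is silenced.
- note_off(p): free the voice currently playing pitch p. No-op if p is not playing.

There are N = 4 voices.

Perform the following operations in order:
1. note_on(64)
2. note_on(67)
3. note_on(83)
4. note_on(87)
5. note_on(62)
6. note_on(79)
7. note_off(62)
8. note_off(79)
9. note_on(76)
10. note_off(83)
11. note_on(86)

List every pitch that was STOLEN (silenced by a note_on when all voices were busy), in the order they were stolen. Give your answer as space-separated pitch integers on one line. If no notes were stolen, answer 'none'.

Answer: 64 67

Derivation:
Op 1: note_on(64): voice 0 is free -> assigned | voices=[64 - - -]
Op 2: note_on(67): voice 1 is free -> assigned | voices=[64 67 - -]
Op 3: note_on(83): voice 2 is free -> assigned | voices=[64 67 83 -]
Op 4: note_on(87): voice 3 is free -> assigned | voices=[64 67 83 87]
Op 5: note_on(62): all voices busy, STEAL voice 0 (pitch 64, oldest) -> assign | voices=[62 67 83 87]
Op 6: note_on(79): all voices busy, STEAL voice 1 (pitch 67, oldest) -> assign | voices=[62 79 83 87]
Op 7: note_off(62): free voice 0 | voices=[- 79 83 87]
Op 8: note_off(79): free voice 1 | voices=[- - 83 87]
Op 9: note_on(76): voice 0 is free -> assigned | voices=[76 - 83 87]
Op 10: note_off(83): free voice 2 | voices=[76 - - 87]
Op 11: note_on(86): voice 1 is free -> assigned | voices=[76 86 - 87]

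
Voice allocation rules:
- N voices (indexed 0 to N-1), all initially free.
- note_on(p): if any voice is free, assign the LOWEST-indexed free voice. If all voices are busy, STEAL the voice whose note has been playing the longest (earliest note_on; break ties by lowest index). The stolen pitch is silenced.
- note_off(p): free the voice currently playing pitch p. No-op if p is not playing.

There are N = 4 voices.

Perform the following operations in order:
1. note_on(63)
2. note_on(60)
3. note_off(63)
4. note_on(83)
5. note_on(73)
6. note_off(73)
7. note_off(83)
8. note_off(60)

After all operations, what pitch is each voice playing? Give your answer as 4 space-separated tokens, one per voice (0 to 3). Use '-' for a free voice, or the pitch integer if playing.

Op 1: note_on(63): voice 0 is free -> assigned | voices=[63 - - -]
Op 2: note_on(60): voice 1 is free -> assigned | voices=[63 60 - -]
Op 3: note_off(63): free voice 0 | voices=[- 60 - -]
Op 4: note_on(83): voice 0 is free -> assigned | voices=[83 60 - -]
Op 5: note_on(73): voice 2 is free -> assigned | voices=[83 60 73 -]
Op 6: note_off(73): free voice 2 | voices=[83 60 - -]
Op 7: note_off(83): free voice 0 | voices=[- 60 - -]
Op 8: note_off(60): free voice 1 | voices=[- - - -]

Answer: - - - -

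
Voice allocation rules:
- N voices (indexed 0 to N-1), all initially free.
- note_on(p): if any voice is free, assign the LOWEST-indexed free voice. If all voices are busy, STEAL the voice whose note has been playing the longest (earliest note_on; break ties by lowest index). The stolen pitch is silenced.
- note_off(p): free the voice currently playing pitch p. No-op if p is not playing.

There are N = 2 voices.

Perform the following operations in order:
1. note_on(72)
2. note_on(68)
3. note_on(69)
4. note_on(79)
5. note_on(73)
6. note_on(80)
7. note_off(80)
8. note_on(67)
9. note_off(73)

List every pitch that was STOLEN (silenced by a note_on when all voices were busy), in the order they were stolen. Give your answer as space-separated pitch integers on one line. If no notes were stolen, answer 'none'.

Op 1: note_on(72): voice 0 is free -> assigned | voices=[72 -]
Op 2: note_on(68): voice 1 is free -> assigned | voices=[72 68]
Op 3: note_on(69): all voices busy, STEAL voice 0 (pitch 72, oldest) -> assign | voices=[69 68]
Op 4: note_on(79): all voices busy, STEAL voice 1 (pitch 68, oldest) -> assign | voices=[69 79]
Op 5: note_on(73): all voices busy, STEAL voice 0 (pitch 69, oldest) -> assign | voices=[73 79]
Op 6: note_on(80): all voices busy, STEAL voice 1 (pitch 79, oldest) -> assign | voices=[73 80]
Op 7: note_off(80): free voice 1 | voices=[73 -]
Op 8: note_on(67): voice 1 is free -> assigned | voices=[73 67]
Op 9: note_off(73): free voice 0 | voices=[- 67]

Answer: 72 68 69 79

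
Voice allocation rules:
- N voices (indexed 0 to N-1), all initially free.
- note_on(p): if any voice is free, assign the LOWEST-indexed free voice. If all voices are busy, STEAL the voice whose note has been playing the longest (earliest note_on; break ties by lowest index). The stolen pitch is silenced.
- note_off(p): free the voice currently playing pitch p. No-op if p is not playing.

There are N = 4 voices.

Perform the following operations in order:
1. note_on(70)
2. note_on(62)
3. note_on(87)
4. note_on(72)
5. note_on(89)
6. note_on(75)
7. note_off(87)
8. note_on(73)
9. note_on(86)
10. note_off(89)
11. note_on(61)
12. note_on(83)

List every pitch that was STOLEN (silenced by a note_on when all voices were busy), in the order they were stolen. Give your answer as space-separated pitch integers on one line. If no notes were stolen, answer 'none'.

Op 1: note_on(70): voice 0 is free -> assigned | voices=[70 - - -]
Op 2: note_on(62): voice 1 is free -> assigned | voices=[70 62 - -]
Op 3: note_on(87): voice 2 is free -> assigned | voices=[70 62 87 -]
Op 4: note_on(72): voice 3 is free -> assigned | voices=[70 62 87 72]
Op 5: note_on(89): all voices busy, STEAL voice 0 (pitch 70, oldest) -> assign | voices=[89 62 87 72]
Op 6: note_on(75): all voices busy, STEAL voice 1 (pitch 62, oldest) -> assign | voices=[89 75 87 72]
Op 7: note_off(87): free voice 2 | voices=[89 75 - 72]
Op 8: note_on(73): voice 2 is free -> assigned | voices=[89 75 73 72]
Op 9: note_on(86): all voices busy, STEAL voice 3 (pitch 72, oldest) -> assign | voices=[89 75 73 86]
Op 10: note_off(89): free voice 0 | voices=[- 75 73 86]
Op 11: note_on(61): voice 0 is free -> assigned | voices=[61 75 73 86]
Op 12: note_on(83): all voices busy, STEAL voice 1 (pitch 75, oldest) -> assign | voices=[61 83 73 86]

Answer: 70 62 72 75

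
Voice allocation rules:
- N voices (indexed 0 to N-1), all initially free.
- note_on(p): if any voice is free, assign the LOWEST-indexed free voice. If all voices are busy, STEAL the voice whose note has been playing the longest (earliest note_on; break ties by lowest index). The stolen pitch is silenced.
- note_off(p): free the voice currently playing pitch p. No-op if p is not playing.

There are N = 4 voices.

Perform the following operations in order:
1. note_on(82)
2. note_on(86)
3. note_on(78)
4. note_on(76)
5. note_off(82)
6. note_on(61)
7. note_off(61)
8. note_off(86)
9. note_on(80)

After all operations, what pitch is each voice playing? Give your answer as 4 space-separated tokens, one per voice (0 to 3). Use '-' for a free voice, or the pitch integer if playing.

Answer: 80 - 78 76

Derivation:
Op 1: note_on(82): voice 0 is free -> assigned | voices=[82 - - -]
Op 2: note_on(86): voice 1 is free -> assigned | voices=[82 86 - -]
Op 3: note_on(78): voice 2 is free -> assigned | voices=[82 86 78 -]
Op 4: note_on(76): voice 3 is free -> assigned | voices=[82 86 78 76]
Op 5: note_off(82): free voice 0 | voices=[- 86 78 76]
Op 6: note_on(61): voice 0 is free -> assigned | voices=[61 86 78 76]
Op 7: note_off(61): free voice 0 | voices=[- 86 78 76]
Op 8: note_off(86): free voice 1 | voices=[- - 78 76]
Op 9: note_on(80): voice 0 is free -> assigned | voices=[80 - 78 76]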